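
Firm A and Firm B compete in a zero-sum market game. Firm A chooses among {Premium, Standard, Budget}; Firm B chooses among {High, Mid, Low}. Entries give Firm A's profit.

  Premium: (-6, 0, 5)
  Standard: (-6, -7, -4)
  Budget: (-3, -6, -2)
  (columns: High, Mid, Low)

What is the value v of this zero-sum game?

Row minima: Premium → -6, Standard → -7, Budget → -6; maximin = -6.
Column maxima: High → -3, Mid → 0, Low → 5; minimax = -3.
-6 ≠ -3, so there is no saddle point; optimal play is mixed.
Standard is strictly dominated by Budget, so Firm A never plays it.
Low is strictly dominated by High (it gives Firm A strictly more in every row), so Firm B never plays it.
On the remaining 2×2 (Premium, Budget vs High, Mid):
Let Firm A play Premium with probability p. Expected payoff against High: (-6)p + (-3)(1−p) = −3p − 3; against Mid: 0p + (-6)(1−p) = 6p − 6.
Setting these equal: −3p − 3 = 6p − 6 ⇒ −9p = -3 ⇒ p = 1/3, and the value is (-3)·(1/3) − 3 = -4.
For Firm B: with q = P(High), equating Premium's and Budget's payoffs gives −6q = 3q − 6 ⇒ q = 2/3.

-4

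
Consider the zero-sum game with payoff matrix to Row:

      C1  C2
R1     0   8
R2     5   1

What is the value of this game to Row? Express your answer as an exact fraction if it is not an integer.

Row minima: R1 → 0, R2 → 1; maximin = 1.
Column maxima: C1 → 5, C2 → 8; minimax = 5.
1 ≠ 5, so there is no saddle point; optimal play is mixed.
Let Row play R1 with probability p. Expected payoff against C1: 0p + 5(1−p) = −5p + 5; against C2: 8p + 1(1−p) = 7p + 1.
Setting these equal: −5p + 5 = 7p + 1 ⇒ −12p = -4 ⇒ p = 1/3, and the value is (-5)·(1/3) + 5 = 10/3.
For Column: with q = P(C1), equating R1's and R2's payoffs gives −8q + 8 = 4q + 1 ⇒ q = 7/12.

10/3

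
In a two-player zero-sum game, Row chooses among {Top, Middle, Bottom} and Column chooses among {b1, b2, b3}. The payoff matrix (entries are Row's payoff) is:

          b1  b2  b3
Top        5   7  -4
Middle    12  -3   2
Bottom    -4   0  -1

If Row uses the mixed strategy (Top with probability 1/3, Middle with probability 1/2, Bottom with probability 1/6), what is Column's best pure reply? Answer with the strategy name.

b3

If Column plays b1, Row's expected payoff is (1/3)·5 + (1/2)·12 + (1/6)·(-4) = 7.
If Column plays b2, Row's expected payoff is (1/3)·7 + (1/2)·(-3) + (1/6)·0 = 5/6.
If Column plays b3, Row's expected payoff is (1/3)·(-4) + (1/2)·2 + (1/6)·(-1) = -1/2.
Column minimizes Row's payoff; the smallest is -1/2, so the best response is b3.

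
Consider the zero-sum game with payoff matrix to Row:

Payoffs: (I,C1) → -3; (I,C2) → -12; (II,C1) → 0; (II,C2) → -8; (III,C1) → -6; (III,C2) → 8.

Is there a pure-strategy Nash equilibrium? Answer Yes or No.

Row minima: I → -12, II → -8, III → -6; maximin = -6.
Column maxima: C1 → 0, C2 → 8; minimax = 0.
-6 ≠ 0, so no pure-strategy equilibrium exists.

No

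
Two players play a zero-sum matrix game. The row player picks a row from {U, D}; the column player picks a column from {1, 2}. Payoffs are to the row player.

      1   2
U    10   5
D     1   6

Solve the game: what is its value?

11/2

Row minima: U → 5, D → 1; maximin = 5.
Column maxima: 1 → 10, 2 → 6; minimax = 6.
5 ≠ 6, so there is no saddle point; optimal play is mixed.
Let the row player play U with probability p. Expected payoff against 1: 10p + 1(1−p) = 9p + 1; against 2: 5p + 6(1−p) = −p + 6.
Setting these equal: 9p + 1 = −p + 6 ⇒ 10p = 5 ⇒ p = 1/2, and the value is (9)·(1/2) + 1 = 11/2.
For the column player: with q = P(1), equating U's and D's payoffs gives 5q + 5 = −5q + 6 ⇒ q = 1/10.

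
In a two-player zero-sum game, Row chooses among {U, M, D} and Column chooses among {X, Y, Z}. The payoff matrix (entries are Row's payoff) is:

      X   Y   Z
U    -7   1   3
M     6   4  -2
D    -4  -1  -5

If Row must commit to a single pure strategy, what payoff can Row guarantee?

Row minima: U → -7, M → -2, D → -5.
The best of these is -2.

-2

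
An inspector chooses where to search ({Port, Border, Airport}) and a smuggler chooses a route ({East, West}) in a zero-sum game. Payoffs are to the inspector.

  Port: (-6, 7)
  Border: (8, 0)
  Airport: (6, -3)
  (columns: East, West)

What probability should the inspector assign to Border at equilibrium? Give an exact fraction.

13/21

Row minima: Port → -6, Border → 0, Airport → -3; maximin = 0.
Column maxima: East → 8, West → 7; minimax = 7.
0 ≠ 7, so there is no saddle point; optimal play is mixed.
Airport is strictly dominated by Border, so the inspector never plays it.
On the remaining 2×2 (Port, Border vs East, West):
Let the inspector play Port with probability p. Expected payoff against East: (-6)p + 8(1−p) = −14p + 8; against West: 7p + 0(1−p) = 7p.
Setting these equal: −14p + 8 = 7p ⇒ −21p = -8 ⇒ p = 8/21, and the value is (-14)·(8/21) + 8 = 8/3.
For the smuggler: with q = P(East), equating Port's and Border's payoffs gives −13q + 7 = 8q ⇒ q = 1/3.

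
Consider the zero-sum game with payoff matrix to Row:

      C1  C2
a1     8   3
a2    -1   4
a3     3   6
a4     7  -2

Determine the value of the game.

Row minima: a1 → 3, a2 → -1, a3 → 3, a4 → -2; maximin = 3.
Column maxima: C1 → 8, C2 → 6; minimax = 6.
3 ≠ 6, so there is no saddle point; optimal play is mixed.
a2 is strictly dominated by a3, so Row never plays it.
a4 is strictly dominated by a1, so Row never plays it.
On the remaining 2×2 (a1, a3 vs C1, C2):
Let Row play a1 with probability p. Expected payoff against C1: 8p + 3(1−p) = 5p + 3; against C2: 3p + 6(1−p) = −3p + 6.
Setting these equal: 5p + 3 = −3p + 6 ⇒ 8p = 3 ⇒ p = 3/8, and the value is (5)·(3/8) + 3 = 39/8.
For Column: with q = P(C1), equating a1's and a3's payoffs gives 5q + 3 = −3q + 6 ⇒ q = 3/8.

39/8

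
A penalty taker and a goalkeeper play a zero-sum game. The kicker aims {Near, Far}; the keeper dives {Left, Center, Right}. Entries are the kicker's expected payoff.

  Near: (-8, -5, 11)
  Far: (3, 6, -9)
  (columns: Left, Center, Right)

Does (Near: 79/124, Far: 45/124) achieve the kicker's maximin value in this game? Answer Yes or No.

No

Against Left this mix gives (79/124)·(-8) + (45/124)·3 = -497/124.
Against Center this mix gives (79/124)·(-5) + (45/124)·6 = -125/124.
Against Right this mix gives (79/124)·11 + (45/124)·(-9) = 116/31.
The keeper will play Left, holding the kicker to -497/124. Shifting weight toward the row that does better against Left would raise this floor (the equalizing mix achieves -39/31 against both Left and Right), so the proposed strategy is not optimal.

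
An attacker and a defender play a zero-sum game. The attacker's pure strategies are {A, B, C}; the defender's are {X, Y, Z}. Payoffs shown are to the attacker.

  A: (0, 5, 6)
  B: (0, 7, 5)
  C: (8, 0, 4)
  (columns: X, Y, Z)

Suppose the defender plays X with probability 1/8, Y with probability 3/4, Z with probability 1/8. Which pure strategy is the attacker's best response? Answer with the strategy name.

Expected payoff of A: (1/8)·0 + (3/4)·5 + (1/8)·6 = 9/2.
Expected payoff of B: (1/8)·0 + (3/4)·7 + (1/8)·5 = 47/8.
Expected payoff of C: (1/8)·8 + (3/4)·0 + (1/8)·4 = 3/2.
The largest is 47/8, so the attacker's best response is B.

B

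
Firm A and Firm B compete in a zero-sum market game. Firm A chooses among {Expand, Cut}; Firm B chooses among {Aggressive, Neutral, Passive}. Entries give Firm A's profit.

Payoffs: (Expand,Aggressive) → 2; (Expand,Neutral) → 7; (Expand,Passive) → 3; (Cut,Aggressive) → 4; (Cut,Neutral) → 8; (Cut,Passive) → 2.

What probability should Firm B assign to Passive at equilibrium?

2/3

Row minima: Expand → 2, Cut → 2; maximin = 2.
Column maxima: Aggressive → 4, Neutral → 8, Passive → 3; minimax = 3.
2 ≠ 3, so there is no saddle point; optimal play is mixed.
Neutral is strictly dominated by Aggressive (it gives Firm A strictly more in every row), so Firm B never plays it.
On the remaining 2×2 (Expand, Cut vs Aggressive, Passive):
Let Firm A play Expand with probability p. Expected payoff against Aggressive: 2p + 4(1−p) = −2p + 4; against Passive: 3p + 2(1−p) = p + 2.
Setting these equal: −2p + 4 = p + 2 ⇒ −3p = -2 ⇒ p = 2/3, and the value is (-2)·(2/3) + 4 = 8/3.
For Firm B: with q = P(Aggressive), equating Expand's and Cut's payoffs gives −q + 3 = 2q + 2 ⇒ q = 1/3.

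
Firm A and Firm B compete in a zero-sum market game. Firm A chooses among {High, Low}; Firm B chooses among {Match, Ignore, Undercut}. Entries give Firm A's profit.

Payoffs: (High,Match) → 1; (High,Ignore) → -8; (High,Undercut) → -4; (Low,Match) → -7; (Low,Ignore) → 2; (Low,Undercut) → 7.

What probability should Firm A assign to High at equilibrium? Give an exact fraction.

1/2

Row minima: High → -8, Low → -7; maximin = -7.
Column maxima: Match → 1, Ignore → 2, Undercut → 7; minimax = 1.
-7 ≠ 1, so there is no saddle point; optimal play is mixed.
Undercut is strictly dominated by Ignore (it gives Firm A strictly more in every row), so Firm B never plays it.
On the remaining 2×2 (High, Low vs Match, Ignore):
Let Firm A play High with probability p. Expected payoff against Match: 1p + (-7)(1−p) = 8p − 7; against Ignore: (-8)p + 2(1−p) = −10p + 2.
Setting these equal: 8p − 7 = −10p + 2 ⇒ 18p = 9 ⇒ p = 1/2, and the value is (8)·(1/2) − 7 = -3.
For Firm B: with q = P(Match), equating High's and Low's payoffs gives 9q − 8 = −9q + 2 ⇒ q = 5/9.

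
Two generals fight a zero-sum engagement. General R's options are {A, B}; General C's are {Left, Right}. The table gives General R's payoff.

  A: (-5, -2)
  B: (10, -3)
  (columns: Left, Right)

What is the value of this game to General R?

-35/16

Row minima: A → -5, B → -3; maximin = -3.
Column maxima: Left → 10, Right → -2; minimax = -2.
-3 ≠ -2, so there is no saddle point; optimal play is mixed.
Let General R play A with probability p. Expected payoff against Left: (-5)p + 10(1−p) = −15p + 10; against Right: (-2)p + (-3)(1−p) = p − 3.
Setting these equal: −15p + 10 = p − 3 ⇒ −16p = -13 ⇒ p = 13/16, and the value is (-15)·(13/16) + 10 = -35/16.
For General C: with q = P(Left), equating A's and B's payoffs gives −3q − 2 = 13q − 3 ⇒ q = 1/16.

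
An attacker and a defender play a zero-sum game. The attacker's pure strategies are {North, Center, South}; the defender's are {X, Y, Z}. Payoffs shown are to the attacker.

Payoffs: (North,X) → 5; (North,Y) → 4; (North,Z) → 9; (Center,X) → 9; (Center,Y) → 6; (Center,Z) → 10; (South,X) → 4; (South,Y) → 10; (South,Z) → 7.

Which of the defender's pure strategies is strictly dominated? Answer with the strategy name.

Z

X holds the attacker's payoff strictly below Z in every row: 5 < 9, 9 < 10, 4 < 7.
So Z is strictly dominated for the defender.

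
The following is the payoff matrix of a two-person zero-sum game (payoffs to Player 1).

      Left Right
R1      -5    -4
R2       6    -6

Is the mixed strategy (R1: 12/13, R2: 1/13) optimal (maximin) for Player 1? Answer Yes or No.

Yes

Against Left this mix gives (12/13)·(-5) + (1/13)·6 = -54/13.
Against Right this mix gives (12/13)·(-4) + (1/13)·(-6) = -54/13.
All of Player 2's active replies (Left, Right) yield -54/13, and no column does worse for Player 1. The mix makes Player 2 indifferent and guarantees -54/13, so it is optimal.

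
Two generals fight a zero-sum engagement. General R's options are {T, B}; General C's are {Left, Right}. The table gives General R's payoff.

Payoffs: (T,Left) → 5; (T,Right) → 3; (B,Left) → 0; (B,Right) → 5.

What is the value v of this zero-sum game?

25/7

Row minima: T → 3, B → 0; maximin = 3.
Column maxima: Left → 5, Right → 5; minimax = 5.
3 ≠ 5, so there is no saddle point; optimal play is mixed.
Let General R play T with probability p. Expected payoff against Left: 5p + 0(1−p) = 5p; against Right: 3p + 5(1−p) = −2p + 5.
Setting these equal: 5p = −2p + 5 ⇒ 7p = 5 ⇒ p = 5/7, and the value is (5)·(5/7) = 25/7.
For General C: with q = P(Left), equating T's and B's payoffs gives 2q + 3 = −5q + 5 ⇒ q = 2/7.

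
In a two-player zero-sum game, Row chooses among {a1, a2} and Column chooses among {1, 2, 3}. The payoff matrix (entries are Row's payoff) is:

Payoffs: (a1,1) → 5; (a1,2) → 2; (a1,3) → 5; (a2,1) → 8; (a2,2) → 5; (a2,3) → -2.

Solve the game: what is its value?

29/10

Row minima: a1 → 2, a2 → -2; maximin = 2.
Column maxima: 1 → 8, 2 → 5, 3 → 5; minimax = 5.
2 ≠ 5, so there is no saddle point; optimal play is mixed.
1 is strictly dominated by 2 (it gives Row strictly more in every row), so Column never plays it.
On the remaining 2×2 (a1, a2 vs 2, 3):
Let Row play a1 with probability p. Expected payoff against 2: 2p + 5(1−p) = −3p + 5; against 3: 5p + (-2)(1−p) = 7p − 2.
Setting these equal: −3p + 5 = 7p − 2 ⇒ −10p = -7 ⇒ p = 7/10, and the value is (-3)·(7/10) + 5 = 29/10.
For Column: with q = P(2), equating a1's and a2's payoffs gives −3q + 5 = 7q − 2 ⇒ q = 7/10.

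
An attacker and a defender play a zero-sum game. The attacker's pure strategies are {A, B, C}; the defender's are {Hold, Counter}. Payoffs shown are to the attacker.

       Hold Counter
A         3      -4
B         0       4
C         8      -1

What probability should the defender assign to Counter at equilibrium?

8/13

Row minima: A → -4, B → 0, C → -1; maximin = 0.
Column maxima: Hold → 8, Counter → 4; minimax = 4.
0 ≠ 4, so there is no saddle point; optimal play is mixed.
A is strictly dominated by C, so the attacker never plays it.
On the remaining 2×2 (B, C vs Hold, Counter):
Let the attacker play B with probability p. Expected payoff against Hold: 0p + 8(1−p) = −8p + 8; against Counter: 4p + (-1)(1−p) = 5p − 1.
Setting these equal: −8p + 8 = 5p − 1 ⇒ −13p = -9 ⇒ p = 9/13, and the value is (-8)·(9/13) + 8 = 32/13.
For the defender: with q = P(Hold), equating B's and C's payoffs gives −4q + 4 = 9q − 1 ⇒ q = 5/13.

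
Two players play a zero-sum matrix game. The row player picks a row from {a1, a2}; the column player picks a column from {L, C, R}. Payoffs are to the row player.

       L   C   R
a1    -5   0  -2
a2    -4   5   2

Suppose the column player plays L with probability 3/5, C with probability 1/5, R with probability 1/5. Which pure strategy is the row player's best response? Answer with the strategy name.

Expected payoff of a1: (3/5)·(-5) + (1/5)·0 + (1/5)·(-2) = -17/5.
Expected payoff of a2: (3/5)·(-4) + (1/5)·5 + (1/5)·2 = -1.
The largest is -1, so the row player's best response is a2.

a2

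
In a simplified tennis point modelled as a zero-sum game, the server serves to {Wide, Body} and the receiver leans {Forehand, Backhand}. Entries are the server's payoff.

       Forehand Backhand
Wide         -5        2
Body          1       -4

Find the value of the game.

-3/2

Row minima: Wide → -5, Body → -4; maximin = -4.
Column maxima: Forehand → 1, Backhand → 2; minimax = 1.
-4 ≠ 1, so there is no saddle point; optimal play is mixed.
Let the server play Wide with probability p. Expected payoff against Forehand: (-5)p + 1(1−p) = −6p + 1; against Backhand: 2p + (-4)(1−p) = 6p − 4.
Setting these equal: −6p + 1 = 6p − 4 ⇒ −12p = -5 ⇒ p = 5/12, and the value is (-6)·(5/12) + 1 = -3/2.
For the receiver: with q = P(Forehand), equating Wide's and Body's payoffs gives −7q + 2 = 5q − 4 ⇒ q = 1/2.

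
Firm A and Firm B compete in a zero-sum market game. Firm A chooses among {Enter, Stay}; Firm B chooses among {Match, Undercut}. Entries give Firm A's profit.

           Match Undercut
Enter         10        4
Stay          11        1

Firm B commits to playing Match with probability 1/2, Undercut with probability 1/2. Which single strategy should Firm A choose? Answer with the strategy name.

Expected payoff of Enter: (1/2)·10 + (1/2)·4 = 7.
Expected payoff of Stay: (1/2)·11 + (1/2)·1 = 6.
The largest is 7, so Firm A's best response is Enter.

Enter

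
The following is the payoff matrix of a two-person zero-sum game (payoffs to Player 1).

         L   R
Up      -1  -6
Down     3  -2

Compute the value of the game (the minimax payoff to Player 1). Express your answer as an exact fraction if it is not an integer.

-2

Row minima: Up → -6, Down → -2; maximin = -2.
Column maxima: L → 3, R → -2; minimax = -2.
Since maximin = minimax = -2, there is a saddle point and the value is -2.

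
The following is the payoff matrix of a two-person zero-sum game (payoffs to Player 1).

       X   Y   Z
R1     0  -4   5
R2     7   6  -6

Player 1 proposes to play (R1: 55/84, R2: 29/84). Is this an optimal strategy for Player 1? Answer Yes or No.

Against X this mix gives (55/84)·0 + (29/84)·7 = 29/12.
Against Y this mix gives (55/84)·(-4) + (29/84)·6 = -23/42.
Against Z this mix gives (55/84)·5 + (29/84)·(-6) = 101/84.
Player 2 will play Y, holding Player 1 to -23/42. Shifting weight toward the row that does better against Y would raise this floor (the equalizing mix achieves 2/7 against both Y and Z), so the proposed strategy is not optimal.

No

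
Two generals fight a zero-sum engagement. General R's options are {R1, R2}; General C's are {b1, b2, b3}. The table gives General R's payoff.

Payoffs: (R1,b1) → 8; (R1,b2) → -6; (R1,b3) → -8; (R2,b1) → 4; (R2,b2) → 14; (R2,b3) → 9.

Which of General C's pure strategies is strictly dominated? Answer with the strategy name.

b3 holds General R's payoff strictly below b2 in every row: -8 < -6, 9 < 14.
So b2 is strictly dominated for General C.

b2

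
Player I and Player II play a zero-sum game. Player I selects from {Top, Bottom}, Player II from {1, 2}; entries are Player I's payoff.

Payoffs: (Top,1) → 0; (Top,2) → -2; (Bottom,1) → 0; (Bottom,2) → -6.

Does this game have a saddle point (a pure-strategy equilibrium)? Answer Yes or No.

Row minima: Top → -2, Bottom → -6; maximin = -2.
Column maxima: 1 → 0, 2 → -2; minimax = -2.
maximin = minimax = -2, so a saddle point exists.

Yes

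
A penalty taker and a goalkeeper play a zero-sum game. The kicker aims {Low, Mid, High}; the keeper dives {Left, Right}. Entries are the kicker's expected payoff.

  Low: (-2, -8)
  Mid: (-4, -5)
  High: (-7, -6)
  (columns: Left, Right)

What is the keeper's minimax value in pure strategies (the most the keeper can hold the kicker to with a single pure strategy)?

Column maxima: Left → -2, Right → -5.
The smallest of these is -5.

-5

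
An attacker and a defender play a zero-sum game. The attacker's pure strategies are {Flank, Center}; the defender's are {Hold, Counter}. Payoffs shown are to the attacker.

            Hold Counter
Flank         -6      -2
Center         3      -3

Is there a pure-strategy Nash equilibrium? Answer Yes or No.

No

Row minima: Flank → -6, Center → -3; maximin = -3.
Column maxima: Hold → 3, Counter → -2; minimax = -2.
-3 ≠ -2, so no pure-strategy equilibrium exists.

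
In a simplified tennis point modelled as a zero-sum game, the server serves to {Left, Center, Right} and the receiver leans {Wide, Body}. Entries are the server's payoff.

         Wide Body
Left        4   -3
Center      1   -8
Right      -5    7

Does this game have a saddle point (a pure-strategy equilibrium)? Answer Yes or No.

No

Row minima: Left → -3, Center → -8, Right → -5; maximin = -3.
Column maxima: Wide → 4, Body → 7; minimax = 4.
-3 ≠ 4, so no pure-strategy equilibrium exists.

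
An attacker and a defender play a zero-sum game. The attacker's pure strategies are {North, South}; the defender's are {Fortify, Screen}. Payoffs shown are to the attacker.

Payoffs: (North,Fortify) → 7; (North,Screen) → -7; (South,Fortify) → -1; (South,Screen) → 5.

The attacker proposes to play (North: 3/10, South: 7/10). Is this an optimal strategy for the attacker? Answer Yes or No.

Yes

Against Fortify this mix gives (3/10)·7 + (7/10)·(-1) = 7/5.
Against Screen this mix gives (3/10)·(-7) + (7/10)·5 = 7/5.
All of the defender's active replies (Fortify, Screen) yield 7/5, and no column does worse for the attacker. The mix makes the defender indifferent and guarantees 7/5, so it is optimal.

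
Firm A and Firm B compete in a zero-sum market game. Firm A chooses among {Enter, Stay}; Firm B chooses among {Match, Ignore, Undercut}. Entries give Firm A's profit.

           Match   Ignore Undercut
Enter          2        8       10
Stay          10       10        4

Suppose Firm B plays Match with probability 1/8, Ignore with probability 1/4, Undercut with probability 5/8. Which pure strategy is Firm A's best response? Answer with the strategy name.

Expected payoff of Enter: (1/8)·2 + (1/4)·8 + (5/8)·10 = 17/2.
Expected payoff of Stay: (1/8)·10 + (1/4)·10 + (5/8)·4 = 25/4.
The largest is 17/2, so Firm A's best response is Enter.

Enter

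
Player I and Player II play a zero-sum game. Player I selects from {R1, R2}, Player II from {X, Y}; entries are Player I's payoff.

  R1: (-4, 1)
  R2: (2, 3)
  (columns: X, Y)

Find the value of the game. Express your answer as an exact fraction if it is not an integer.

2

Row minima: R1 → -4, R2 → 2; maximin = 2.
Column maxima: X → 2, Y → 3; minimax = 2.
Since maximin = minimax = 2, there is a saddle point and the value is 2.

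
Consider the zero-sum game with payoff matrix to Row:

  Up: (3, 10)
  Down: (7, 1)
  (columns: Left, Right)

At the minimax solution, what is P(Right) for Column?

Row minima: Up → 3, Down → 1; maximin = 3.
Column maxima: Left → 7, Right → 10; minimax = 7.
3 ≠ 7, so there is no saddle point; optimal play is mixed.
Let Row play Up with probability p. Expected payoff against Left: 3p + 7(1−p) = −4p + 7; against Right: 10p + 1(1−p) = 9p + 1.
Setting these equal: −4p + 7 = 9p + 1 ⇒ −13p = -6 ⇒ p = 6/13, and the value is (-4)·(6/13) + 7 = 67/13.
For Column: with q = P(Left), equating Up's and Down's payoffs gives −7q + 10 = 6q + 1 ⇒ q = 9/13.

4/13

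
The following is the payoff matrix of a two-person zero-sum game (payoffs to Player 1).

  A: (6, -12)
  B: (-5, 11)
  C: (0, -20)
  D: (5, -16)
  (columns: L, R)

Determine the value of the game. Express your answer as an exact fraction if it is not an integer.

3/17

Row minima: A → -12, B → -5, C → -20, D → -16; maximin = -5.
Column maxima: L → 6, R → 11; minimax = 6.
-5 ≠ 6, so there is no saddle point; optimal play is mixed.
C is strictly dominated by A, so Player 1 never plays it.
D is strictly dominated by A, so Player 1 never plays it.
On the remaining 2×2 (A, B vs L, R):
Let Player 1 play A with probability p. Expected payoff against L: 6p + (-5)(1−p) = 11p − 5; against R: (-12)p + 11(1−p) = −23p + 11.
Setting these equal: 11p − 5 = −23p + 11 ⇒ 34p = 16 ⇒ p = 8/17, and the value is (11)·(8/17) − 5 = 3/17.
For Player 2: with q = P(L), equating A's and B's payoffs gives 18q − 12 = −16q + 11 ⇒ q = 23/34.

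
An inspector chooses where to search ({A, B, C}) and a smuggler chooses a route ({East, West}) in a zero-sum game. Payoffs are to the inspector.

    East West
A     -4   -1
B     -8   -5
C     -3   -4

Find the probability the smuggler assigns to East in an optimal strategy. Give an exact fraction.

Row minima: A → -4, B → -8, C → -4; maximin = -4.
Column maxima: East → -3, West → -1; minimax = -3.
-4 ≠ -3, so there is no saddle point; optimal play is mixed.
B is strictly dominated by A, so the inspector never plays it.
On the remaining 2×2 (A, C vs East, West):
Let the inspector play A with probability p. Expected payoff against East: (-4)p + (-3)(1−p) = −p − 3; against West: (-1)p + (-4)(1−p) = 3p − 4.
Setting these equal: −p − 3 = 3p − 4 ⇒ −4p = -1 ⇒ p = 1/4, and the value is (-1)·(1/4) − 3 = -13/4.
For the smuggler: with q = P(East), equating A's and C's payoffs gives −3q − 1 = q − 4 ⇒ q = 3/4.

3/4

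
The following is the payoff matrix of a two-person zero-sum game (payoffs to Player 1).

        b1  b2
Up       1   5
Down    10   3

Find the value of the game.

Row minima: Up → 1, Down → 3; maximin = 3.
Column maxima: b1 → 10, b2 → 5; minimax = 5.
3 ≠ 5, so there is no saddle point; optimal play is mixed.
Let Player 1 play Up with probability p. Expected payoff against b1: 1p + 10(1−p) = −9p + 10; against b2: 5p + 3(1−p) = 2p + 3.
Setting these equal: −9p + 10 = 2p + 3 ⇒ −11p = -7 ⇒ p = 7/11, and the value is (-9)·(7/11) + 10 = 47/11.
For Player 2: with q = P(b1), equating Up's and Down's payoffs gives −4q + 5 = 7q + 3 ⇒ q = 2/11.

47/11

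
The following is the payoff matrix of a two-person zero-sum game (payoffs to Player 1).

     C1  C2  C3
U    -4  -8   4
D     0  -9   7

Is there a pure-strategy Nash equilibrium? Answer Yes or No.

Yes

Row minima: U → -8, D → -9; maximin = -8.
Column maxima: C1 → 0, C2 → -8, C3 → 7; minimax = -8.
maximin = minimax = -8, so a saddle point exists.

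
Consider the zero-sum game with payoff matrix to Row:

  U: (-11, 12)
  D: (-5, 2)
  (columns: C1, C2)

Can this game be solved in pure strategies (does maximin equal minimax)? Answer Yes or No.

Row minima: U → -11, D → -5; maximin = -5.
Column maxima: C1 → -5, C2 → 12; minimax = -5.
maximin = minimax = -5, so a saddle point exists.

Yes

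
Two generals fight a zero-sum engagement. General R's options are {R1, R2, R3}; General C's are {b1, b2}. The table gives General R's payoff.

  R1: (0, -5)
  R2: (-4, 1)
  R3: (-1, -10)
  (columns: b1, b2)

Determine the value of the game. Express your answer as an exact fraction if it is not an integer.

-2

Row minima: R1 → -5, R2 → -4, R3 → -10; maximin = -4.
Column maxima: b1 → 0, b2 → 1; minimax = 0.
-4 ≠ 0, so there is no saddle point; optimal play is mixed.
R3 is strictly dominated by R1, so General R never plays it.
On the remaining 2×2 (R1, R2 vs b1, b2):
Let General R play R1 with probability p. Expected payoff against b1: 0p + (-4)(1−p) = 4p − 4; against b2: (-5)p + 1(1−p) = −6p + 1.
Setting these equal: 4p − 4 = −6p + 1 ⇒ 10p = 5 ⇒ p = 1/2, and the value is (4)·(1/2) − 4 = -2.
For General C: with q = P(b1), equating R1's and R2's payoffs gives 5q − 5 = −5q + 1 ⇒ q = 3/5.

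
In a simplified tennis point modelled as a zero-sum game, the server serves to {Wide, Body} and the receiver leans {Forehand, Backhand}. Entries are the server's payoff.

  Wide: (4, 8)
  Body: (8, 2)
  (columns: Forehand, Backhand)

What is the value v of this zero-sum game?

Row minima: Wide → 4, Body → 2; maximin = 4.
Column maxima: Forehand → 8, Backhand → 8; minimax = 8.
4 ≠ 8, so there is no saddle point; optimal play is mixed.
Let the server play Wide with probability p. Expected payoff against Forehand: 4p + 8(1−p) = −4p + 8; against Backhand: 8p + 2(1−p) = 6p + 2.
Setting these equal: −4p + 8 = 6p + 2 ⇒ −10p = -6 ⇒ p = 3/5, and the value is (-4)·(3/5) + 8 = 28/5.
For the receiver: with q = P(Forehand), equating Wide's and Body's payoffs gives −4q + 8 = 6q + 2 ⇒ q = 3/5.

28/5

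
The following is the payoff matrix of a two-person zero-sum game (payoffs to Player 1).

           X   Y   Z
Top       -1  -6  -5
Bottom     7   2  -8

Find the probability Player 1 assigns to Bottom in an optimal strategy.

Row minima: Top → -6, Bottom → -8; maximin = -6.
Column maxima: X → 7, Y → 2, Z → -5; minimax = -5.
-6 ≠ -5, so there is no saddle point; optimal play is mixed.
X is strictly dominated by Y (it gives Player 1 strictly more in every row), so Player 2 never plays it.
On the remaining 2×2 (Top, Bottom vs Y, Z):
Let Player 1 play Top with probability p. Expected payoff against Y: (-6)p + 2(1−p) = −8p + 2; against Z: (-5)p + (-8)(1−p) = 3p − 8.
Setting these equal: −8p + 2 = 3p − 8 ⇒ −11p = -10 ⇒ p = 10/11, and the value is (-8)·(10/11) + 2 = -58/11.
For Player 2: with q = P(Y), equating Top's and Bottom's payoffs gives −q − 5 = 10q − 8 ⇒ q = 3/11.

1/11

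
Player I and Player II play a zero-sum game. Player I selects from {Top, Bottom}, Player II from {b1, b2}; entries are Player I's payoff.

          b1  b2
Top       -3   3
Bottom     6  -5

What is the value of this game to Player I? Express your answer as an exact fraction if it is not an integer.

3/17

Row minima: Top → -3, Bottom → -5; maximin = -3.
Column maxima: b1 → 6, b2 → 3; minimax = 3.
-3 ≠ 3, so there is no saddle point; optimal play is mixed.
Let Player I play Top with probability p. Expected payoff against b1: (-3)p + 6(1−p) = −9p + 6; against b2: 3p + (-5)(1−p) = 8p − 5.
Setting these equal: −9p + 6 = 8p − 5 ⇒ −17p = -11 ⇒ p = 11/17, and the value is (-9)·(11/17) + 6 = 3/17.
For Player II: with q = P(b1), equating Top's and Bottom's payoffs gives −6q + 3 = 11q − 5 ⇒ q = 8/17.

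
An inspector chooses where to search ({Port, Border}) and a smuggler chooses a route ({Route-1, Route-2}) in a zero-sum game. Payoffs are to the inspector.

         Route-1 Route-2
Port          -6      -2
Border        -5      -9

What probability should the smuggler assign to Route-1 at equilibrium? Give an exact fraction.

Row minima: Port → -6, Border → -9; maximin = -6.
Column maxima: Route-1 → -5, Route-2 → -2; minimax = -5.
-6 ≠ -5, so there is no saddle point; optimal play is mixed.
Let the inspector play Port with probability p. Expected payoff against Route-1: (-6)p + (-5)(1−p) = −p − 5; against Route-2: (-2)p + (-9)(1−p) = 7p − 9.
Setting these equal: −p − 5 = 7p − 9 ⇒ −8p = -4 ⇒ p = 1/2, and the value is (-1)·(1/2) − 5 = -11/2.
For the smuggler: with q = P(Route-1), equating Port's and Border's payoffs gives −4q − 2 = 4q − 9 ⇒ q = 7/8.

7/8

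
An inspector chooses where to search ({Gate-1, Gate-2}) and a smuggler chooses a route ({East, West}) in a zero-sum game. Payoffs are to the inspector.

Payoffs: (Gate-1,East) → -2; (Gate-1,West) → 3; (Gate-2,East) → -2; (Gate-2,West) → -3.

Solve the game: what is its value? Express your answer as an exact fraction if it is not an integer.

-2

Row minima: Gate-1 → -2, Gate-2 → -3; maximin = -2.
Column maxima: East → -2, West → 3; minimax = -2.
Since maximin = minimax = -2, there is a saddle point and the value is -2.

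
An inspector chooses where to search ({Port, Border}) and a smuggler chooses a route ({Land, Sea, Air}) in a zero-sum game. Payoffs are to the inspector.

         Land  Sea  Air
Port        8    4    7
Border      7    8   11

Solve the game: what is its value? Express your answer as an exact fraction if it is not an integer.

Row minima: Port → 4, Border → 7; maximin = 7.
Column maxima: Land → 8, Sea → 8, Air → 11; minimax = 8.
7 ≠ 8, so there is no saddle point; optimal play is mixed.
Air is strictly dominated by Sea (it gives the inspector strictly more in every row), so the smuggler never plays it.
On the remaining 2×2 (Port, Border vs Land, Sea):
Let the inspector play Port with probability p. Expected payoff against Land: 8p + 7(1−p) = p + 7; against Sea: 4p + 8(1−p) = −4p + 8.
Setting these equal: p + 7 = −4p + 8 ⇒ 5p = 1 ⇒ p = 1/5, and the value is (1)·(1/5) + 7 = 36/5.
For the smuggler: with q = P(Land), equating Port's and Border's payoffs gives 4q + 4 = −q + 8 ⇒ q = 4/5.

36/5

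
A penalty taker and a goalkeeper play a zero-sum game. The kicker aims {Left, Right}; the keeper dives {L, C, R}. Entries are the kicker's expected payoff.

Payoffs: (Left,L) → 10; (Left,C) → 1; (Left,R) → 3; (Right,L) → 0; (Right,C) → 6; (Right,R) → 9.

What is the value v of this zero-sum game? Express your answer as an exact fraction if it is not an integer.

Row minima: Left → 1, Right → 0; maximin = 1.
Column maxima: L → 10, C → 6, R → 9; minimax = 6.
1 ≠ 6, so there is no saddle point; optimal play is mixed.
R is strictly dominated by C (it gives the kicker strictly more in every row), so the keeper never plays it.
On the remaining 2×2 (Left, Right vs L, C):
Let the kicker play Left with probability p. Expected payoff against L: 10p + 0(1−p) = 10p; against C: 1p + 6(1−p) = −5p + 6.
Setting these equal: 10p = −5p + 6 ⇒ 15p = 6 ⇒ p = 2/5, and the value is (10)·(2/5) = 4.
For the keeper: with q = P(L), equating Left's and Right's payoffs gives 9q + 1 = −6q + 6 ⇒ q = 1/3.

4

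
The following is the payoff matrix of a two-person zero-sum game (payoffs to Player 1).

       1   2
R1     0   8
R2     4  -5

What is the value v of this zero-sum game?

Row minima: R1 → 0, R2 → -5; maximin = 0.
Column maxima: 1 → 4, 2 → 8; minimax = 4.
0 ≠ 4, so there is no saddle point; optimal play is mixed.
Let Player 1 play R1 with probability p. Expected payoff against 1: 0p + 4(1−p) = −4p + 4; against 2: 8p + (-5)(1−p) = 13p − 5.
Setting these equal: −4p + 4 = 13p − 5 ⇒ −17p = -9 ⇒ p = 9/17, and the value is (-4)·(9/17) + 4 = 32/17.
For Player 2: with q = P(1), equating R1's and R2's payoffs gives −8q + 8 = 9q − 5 ⇒ q = 13/17.

32/17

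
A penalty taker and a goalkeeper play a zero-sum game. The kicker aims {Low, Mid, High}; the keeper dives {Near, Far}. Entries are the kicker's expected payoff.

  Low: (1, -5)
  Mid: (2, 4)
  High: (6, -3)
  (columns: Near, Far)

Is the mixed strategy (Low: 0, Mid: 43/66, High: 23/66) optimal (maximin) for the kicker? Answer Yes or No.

Against Near this mix gives (43/66)·2 + (23/66)·6 = 112/33.
Against Far this mix gives (43/66)·4 + (23/66)·(-3) = 103/66.
The keeper will play Far, holding the kicker to 103/66. Shifting weight toward the row that does better against Far would raise this floor (the equalizing mix achieves 30/11 against both Far and Near), so the proposed strategy is not optimal.

No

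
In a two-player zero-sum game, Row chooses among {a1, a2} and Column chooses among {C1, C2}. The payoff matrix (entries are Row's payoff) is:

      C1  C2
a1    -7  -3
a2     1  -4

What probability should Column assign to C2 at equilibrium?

Row minima: a1 → -7, a2 → -4; maximin = -4.
Column maxima: C1 → 1, C2 → -3; minimax = -3.
-4 ≠ -3, so there is no saddle point; optimal play is mixed.
Let Row play a1 with probability p. Expected payoff against C1: (-7)p + 1(1−p) = −8p + 1; against C2: (-3)p + (-4)(1−p) = p − 4.
Setting these equal: −8p + 1 = p − 4 ⇒ −9p = -5 ⇒ p = 5/9, and the value is (-8)·(5/9) + 1 = -31/9.
For Column: with q = P(C1), equating a1's and a2's payoffs gives −4q − 3 = 5q − 4 ⇒ q = 1/9.

8/9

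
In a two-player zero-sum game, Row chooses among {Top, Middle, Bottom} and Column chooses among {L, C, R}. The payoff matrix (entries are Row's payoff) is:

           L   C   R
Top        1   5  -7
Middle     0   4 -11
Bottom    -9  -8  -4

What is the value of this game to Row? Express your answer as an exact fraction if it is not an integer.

Row minima: Top → -7, Middle → -11, Bottom → -9; maximin = -7.
Column maxima: L → 1, C → 5, R → -4; minimax = -4.
-7 ≠ -4, so there is no saddle point; optimal play is mixed.
Middle is strictly dominated by Top, so Row never plays it.
C is strictly dominated by L (it gives Row strictly more in every row), so Column never plays it.
On the remaining 2×2 (Top, Bottom vs L, R):
Let Row play Top with probability p. Expected payoff against L: 1p + (-9)(1−p) = 10p − 9; against R: (-7)p + (-4)(1−p) = −3p − 4.
Setting these equal: 10p − 9 = −3p − 4 ⇒ 13p = 5 ⇒ p = 5/13, and the value is (10)·(5/13) − 9 = -67/13.
For Column: with q = P(L), equating Top's and Bottom's payoffs gives 8q − 7 = −5q − 4 ⇒ q = 3/13.

-67/13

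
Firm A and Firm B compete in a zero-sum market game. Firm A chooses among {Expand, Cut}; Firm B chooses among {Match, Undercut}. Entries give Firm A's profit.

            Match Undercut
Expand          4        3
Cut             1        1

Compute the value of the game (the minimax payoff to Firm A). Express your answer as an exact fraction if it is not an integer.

3

Row minima: Expand → 3, Cut → 1; maximin = 3.
Column maxima: Match → 4, Undercut → 3; minimax = 3.
Since maximin = minimax = 3, there is a saddle point and the value is 3.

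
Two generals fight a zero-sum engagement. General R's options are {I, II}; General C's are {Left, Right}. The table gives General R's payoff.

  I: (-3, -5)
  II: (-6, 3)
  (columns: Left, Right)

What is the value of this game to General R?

-39/11

Row minima: I → -5, II → -6; maximin = -5.
Column maxima: Left → -3, Right → 3; minimax = -3.
-5 ≠ -3, so there is no saddle point; optimal play is mixed.
Let General R play I with probability p. Expected payoff against Left: (-3)p + (-6)(1−p) = 3p − 6; against Right: (-5)p + 3(1−p) = −8p + 3.
Setting these equal: 3p − 6 = −8p + 3 ⇒ 11p = 9 ⇒ p = 9/11, and the value is (3)·(9/11) − 6 = -39/11.
For General C: with q = P(Left), equating I's and II's payoffs gives 2q − 5 = −9q + 3 ⇒ q = 8/11.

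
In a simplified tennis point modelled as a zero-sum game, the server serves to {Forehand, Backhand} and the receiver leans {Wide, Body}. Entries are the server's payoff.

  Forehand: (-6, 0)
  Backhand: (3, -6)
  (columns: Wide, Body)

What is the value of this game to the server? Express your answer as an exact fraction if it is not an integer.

-12/5

Row minima: Forehand → -6, Backhand → -6; maximin = -6.
Column maxima: Wide → 3, Body → 0; minimax = 0.
-6 ≠ 0, so there is no saddle point; optimal play is mixed.
Let the server play Forehand with probability p. Expected payoff against Wide: (-6)p + 3(1−p) = −9p + 3; against Body: 0p + (-6)(1−p) = 6p − 6.
Setting these equal: −9p + 3 = 6p − 6 ⇒ −15p = -9 ⇒ p = 3/5, and the value is (-9)·(3/5) + 3 = -12/5.
For the receiver: with q = P(Wide), equating Forehand's and Backhand's payoffs gives −6q = 9q − 6 ⇒ q = 2/5.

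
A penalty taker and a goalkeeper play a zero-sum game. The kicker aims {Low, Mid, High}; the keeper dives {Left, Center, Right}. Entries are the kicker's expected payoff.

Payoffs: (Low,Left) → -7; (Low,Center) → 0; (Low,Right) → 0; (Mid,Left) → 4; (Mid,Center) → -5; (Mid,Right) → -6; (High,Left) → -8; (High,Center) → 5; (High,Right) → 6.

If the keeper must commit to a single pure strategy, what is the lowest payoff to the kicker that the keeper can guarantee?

Column maxima: Left → 4, Center → 5, Right → 6.
The smallest of these is 4.

4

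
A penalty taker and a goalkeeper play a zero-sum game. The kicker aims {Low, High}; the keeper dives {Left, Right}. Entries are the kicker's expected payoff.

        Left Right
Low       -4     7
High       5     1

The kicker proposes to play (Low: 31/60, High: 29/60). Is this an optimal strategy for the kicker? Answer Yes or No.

Against Left this mix gives (31/60)·(-4) + (29/60)·5 = 7/20.
Against Right this mix gives (31/60)·7 + (29/60)·1 = 41/10.
The keeper will play Left, holding the kicker to 7/20. Shifting weight toward the row that does better against Left would raise this floor (the equalizing mix achieves 13/5 against both Left and Right), so the proposed strategy is not optimal.

No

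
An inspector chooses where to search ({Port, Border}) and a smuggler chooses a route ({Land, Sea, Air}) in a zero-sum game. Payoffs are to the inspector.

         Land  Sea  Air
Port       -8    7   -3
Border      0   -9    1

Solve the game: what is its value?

Row minima: Port → -8, Border → -9; maximin = -8.
Column maxima: Land → 0, Sea → 7, Air → 1; minimax = 0.
-8 ≠ 0, so there is no saddle point; optimal play is mixed.
Air is strictly dominated by Land (it gives the inspector strictly more in every row), so the smuggler never plays it.
On the remaining 2×2 (Port, Border vs Land, Sea):
Let the inspector play Port with probability p. Expected payoff against Land: (-8)p + 0(1−p) = −8p; against Sea: 7p + (-9)(1−p) = 16p − 9.
Setting these equal: −8p = 16p − 9 ⇒ −24p = -9 ⇒ p = 3/8, and the value is (-8)·(3/8) = -3.
For the smuggler: with q = P(Land), equating Port's and Border's payoffs gives −15q + 7 = 9q − 9 ⇒ q = 2/3.

-3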